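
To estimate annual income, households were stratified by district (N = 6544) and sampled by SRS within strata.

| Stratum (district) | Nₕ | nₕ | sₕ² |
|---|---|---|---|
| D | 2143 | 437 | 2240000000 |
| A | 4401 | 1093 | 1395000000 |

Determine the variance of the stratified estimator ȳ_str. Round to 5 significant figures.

871500

Var(ȳ_str) = Σₕ Wₕ²(1 − fₕ)sₕ²/nₕ with Wₕ = Nₕ/N, N = 6544.
D: Wₕ = 0.32747555; term = 0.32747555²·(1 − 0.20391974)·2240000000/437 = 437603.91.
A: Wₕ = 0.67252445; term = 0.67252445²·(1 − 0.24835265)·1395000000/1093 = 433894.69.
Sum = 871498.6.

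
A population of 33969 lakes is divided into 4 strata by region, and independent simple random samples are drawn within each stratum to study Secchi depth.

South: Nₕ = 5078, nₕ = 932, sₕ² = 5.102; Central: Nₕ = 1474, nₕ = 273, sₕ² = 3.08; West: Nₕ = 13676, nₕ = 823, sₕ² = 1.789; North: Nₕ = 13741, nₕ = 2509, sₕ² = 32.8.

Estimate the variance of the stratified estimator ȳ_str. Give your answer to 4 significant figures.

Var(ȳ_str) = Σₕ Wₕ²(1 − fₕ)sₕ²/nₕ with Wₕ = Nₕ/N, N = 33969.
South: Wₕ = 0.14948924; term = 0.14948924²·(1 − 0.18353683)·5.102/932 = 9.988057 × 10^-5.
Central: Wₕ = 0.04339250; term = 0.04339250²·(1 − 0.18521031)·3.08/273 = 1.7308644 × 10^-5.
West: Wₕ = 0.40260237; term = 0.40260237²·(1 − 0.06017841)·1.789/823 = 3.3113766 × 10^-4.
North: Wₕ = 0.40451588; term = 0.40451588²·(1 − 0.18259224)·32.8/2509 = 0.0017485703.
Sum = 0.0021968972.

0.002197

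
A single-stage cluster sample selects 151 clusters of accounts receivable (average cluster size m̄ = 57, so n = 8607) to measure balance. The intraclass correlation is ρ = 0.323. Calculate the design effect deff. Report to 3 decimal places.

19.088

deff = 1 + (57 − 1)·0.323 = 1 + 18.088 = 19.088.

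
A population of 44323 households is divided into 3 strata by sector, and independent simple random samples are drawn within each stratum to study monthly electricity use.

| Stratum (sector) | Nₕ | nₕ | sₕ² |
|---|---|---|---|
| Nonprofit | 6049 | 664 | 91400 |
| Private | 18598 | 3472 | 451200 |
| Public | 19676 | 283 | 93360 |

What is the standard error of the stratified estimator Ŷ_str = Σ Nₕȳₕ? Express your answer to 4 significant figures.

Var(Ŷ_str) = Σₕ Nₕ²(1 − fₕ)sₕ²/nₕ.
Nonprofit: 6049²·(1 − 664/6049)·91400/664 = 4.4838121 × 10^9.
Private: 18598²·(1 − 3472/18598)·451200/3472 = 3.6557771 × 10^10.
Public: 19676²·(1 − 283/19676)·93360/283 = 1.2587985 × 10^11.
Sum = 1.6692143 × 10^11.
SE = √(1.6692143 × 10^11) = 408600.

408600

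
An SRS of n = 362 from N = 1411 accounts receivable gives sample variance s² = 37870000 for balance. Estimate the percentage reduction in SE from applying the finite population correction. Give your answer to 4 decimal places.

f = n/N = 362/1411 = 0.25655563.
SE_no-fpc = √(s²/n) = 323.43973; SE_fpc = √((1−f)s²/n) = 278.88015.
Ratio = √(1−f) = 0.86223220. Reduction = 100·(1 − 0.86223220) = 13.7768%.

13.7768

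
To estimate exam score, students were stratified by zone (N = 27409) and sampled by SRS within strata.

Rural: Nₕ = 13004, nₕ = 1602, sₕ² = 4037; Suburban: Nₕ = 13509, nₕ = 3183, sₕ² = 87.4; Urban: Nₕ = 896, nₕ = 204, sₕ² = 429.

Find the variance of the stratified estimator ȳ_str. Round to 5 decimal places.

Var(ȳ_str) = Σₕ Wₕ²(1 − fₕ)sₕ²/nₕ with Wₕ = Nₕ/N, N = 27409.
Rural: Wₕ = 0.47444270; term = 0.47444270²·(1 − 0.12319286)·4037/1602 = 0.49735656.
Suburban: Wₕ = 0.49286731; term = 0.49286731²·(1 − 0.23562070)·87.4/3183 = 0.0050985154.
Urban: Wₕ = 0.03268999; term = 0.03268999²·(1 − 0.22767857)·429/204 = 0.0017356208.
Sum = 0.5041907.

0.50419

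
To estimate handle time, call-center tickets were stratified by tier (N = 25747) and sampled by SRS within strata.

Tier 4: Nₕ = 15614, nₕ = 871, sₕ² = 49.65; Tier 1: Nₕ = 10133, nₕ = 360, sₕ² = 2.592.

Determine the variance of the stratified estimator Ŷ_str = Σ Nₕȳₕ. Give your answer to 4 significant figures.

1.384 × 10^7

Var(Ŷ_str) = Σₕ Nₕ²(1 − fₕ)sₕ²/nₕ.
Tier 4: 15614²·(1 − 871/15614)·49.65/871 = 1.3122033 × 10^7.
Tier 1: 10133²·(1 − 360/10133)·2.592/360 = 713014.62.
Sum = 1.3835048 × 10^7.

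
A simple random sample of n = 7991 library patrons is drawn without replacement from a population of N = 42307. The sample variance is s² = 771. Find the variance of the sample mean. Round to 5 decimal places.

Under SRS without replacement, Var(ȳ) = (1 − f)·s²/n with f = n/N = 7991/42307 = 0.18888127.
Var(ȳ) = (1 − 0.18888127)·771/7991 = 0.81111873·0.096483544 = 0.078259609.

0.07826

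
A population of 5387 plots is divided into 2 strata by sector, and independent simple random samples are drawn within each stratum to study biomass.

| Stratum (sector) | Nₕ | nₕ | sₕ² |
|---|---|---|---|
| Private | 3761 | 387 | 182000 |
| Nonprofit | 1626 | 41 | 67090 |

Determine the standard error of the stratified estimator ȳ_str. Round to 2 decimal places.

18.73

Var(ȳ_str) = Σₕ Wₕ²(1 − fₕ)sₕ²/nₕ with Wₕ = Nₕ/N, N = 5387.
Private: Wₕ = 0.69816224; term = 0.69816224²·(1 − 0.10289817)·182000/387 = 205.64345.
Nonprofit: Wₕ = 0.30183776; term = 0.30183776²·(1 − 0.02521525)·67090/41 = 145.32147.
Sum = 350.96492.
SE = √(350.96492) = 18.73.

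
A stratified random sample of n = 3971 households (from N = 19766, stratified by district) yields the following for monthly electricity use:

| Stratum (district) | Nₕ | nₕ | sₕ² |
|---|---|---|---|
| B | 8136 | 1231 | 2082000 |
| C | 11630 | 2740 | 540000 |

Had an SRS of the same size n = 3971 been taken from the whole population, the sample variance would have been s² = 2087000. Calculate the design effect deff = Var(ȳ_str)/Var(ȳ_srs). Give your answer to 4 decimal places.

Var(ȳ_str) = Σ Wₕ²(1−fₕ)sₕ²/nₕ with Wₕ = Nₕ/19766:
  B: (8136/19766)²·(1−1231/8136)·2082000/1231 = 243.19784
  C: (11630/19766)²·(1−2740/11630)·540000/2740 = 52.153936
  → Var(ȳ_str) = 295.35178.
Var(ȳ_srs) = (1 − 3971/19766)·2087000/3971 = 419.97496.
deff = 295.35178 / 419.97496 = 0.7033.

0.7033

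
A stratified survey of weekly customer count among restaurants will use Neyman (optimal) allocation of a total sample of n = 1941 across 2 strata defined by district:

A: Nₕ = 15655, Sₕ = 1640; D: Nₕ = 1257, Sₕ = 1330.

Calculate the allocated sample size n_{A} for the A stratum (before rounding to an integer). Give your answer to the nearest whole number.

Neyman allocation: nₕ = n·NₕSₕ / Σⱼ NⱼSⱼ.
Σ NⱼSⱼ = 15655·1640 + 1257·1330 = 2.734601 × 10^7.
n_{A} = 1941·15655·1640 / (2.734601 × 10^7) = 1822.

1822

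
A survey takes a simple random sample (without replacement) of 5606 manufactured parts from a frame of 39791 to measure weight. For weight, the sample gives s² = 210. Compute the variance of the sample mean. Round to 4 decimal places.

Under SRS without replacement, Var(ȳ) = (1 − f)·s²/n with f = n/N = 5606/39791 = 0.14088613.
Var(ȳ) = (1 − 0.14088613)·210/5606 = 0.85911387·0.037459864 = 0.032182289.

0.0322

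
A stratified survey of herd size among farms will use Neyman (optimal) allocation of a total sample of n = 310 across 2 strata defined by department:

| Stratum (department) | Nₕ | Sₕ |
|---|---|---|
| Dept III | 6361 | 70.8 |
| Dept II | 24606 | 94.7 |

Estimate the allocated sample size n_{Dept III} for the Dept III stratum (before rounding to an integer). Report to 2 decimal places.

Neyman allocation: nₕ = n·NₕSₕ / Σⱼ NⱼSⱼ.
Σ NⱼSⱼ = 6361·70.8 + 24606·94.7 = 2.780547 × 10^6.
n_{Dept III} = 310·6361·70.8 / (2.780547 × 10^6) = 50.21.

50.21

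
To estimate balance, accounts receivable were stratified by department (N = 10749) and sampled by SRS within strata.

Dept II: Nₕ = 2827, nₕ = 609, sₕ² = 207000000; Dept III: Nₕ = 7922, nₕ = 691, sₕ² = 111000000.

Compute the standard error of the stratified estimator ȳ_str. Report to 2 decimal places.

Var(ȳ_str) = Σₕ Wₕ²(1 − fₕ)sₕ²/nₕ with Wₕ = Nₕ/N, N = 10749.
Dept II: Wₕ = 0.26300121; term = 0.26300121²·(1 − 0.21542271)·207000000/609 = 18446.088.
Dept III: Wₕ = 0.73699879; term = 0.73699879²·(1 − 0.08722545)·111000000/691 = 79641.972.
Sum = 98088.06.
SE = √(98088.06) = 313.19.

313.19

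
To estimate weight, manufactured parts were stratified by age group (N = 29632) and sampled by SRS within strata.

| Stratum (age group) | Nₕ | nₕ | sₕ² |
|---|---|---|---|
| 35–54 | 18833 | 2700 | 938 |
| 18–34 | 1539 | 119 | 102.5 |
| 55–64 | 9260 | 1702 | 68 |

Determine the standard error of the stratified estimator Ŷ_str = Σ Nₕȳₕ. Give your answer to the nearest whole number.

Var(Ŷ_str) = Σₕ Nₕ²(1 − fₕ)sₕ²/nₕ.
35–54: 18833²·(1 − 2700/18833)·938/2700 = 1.0555376 × 10^8.
18–34: 1539²·(1 − 119/1539)·102.5/119 = 1.8823651 × 10^6.
55–64: 9260²·(1 − 1702/9260)·68/1702 = 2.7961936 × 10^6.
Sum = 1.1023232 × 10^8.
SE = √(1.1023232 × 10^8) = 10499.

10499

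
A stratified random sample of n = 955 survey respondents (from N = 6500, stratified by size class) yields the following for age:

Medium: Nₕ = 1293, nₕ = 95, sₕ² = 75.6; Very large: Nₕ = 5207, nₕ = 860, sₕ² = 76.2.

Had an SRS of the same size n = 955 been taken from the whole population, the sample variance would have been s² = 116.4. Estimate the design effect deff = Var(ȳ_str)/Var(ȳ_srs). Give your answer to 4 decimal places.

0.7371

Var(ȳ_str) = Σ Wₕ²(1−fₕ)sₕ²/nₕ with Wₕ = Nₕ/6500:
  Medium: (1293/6500)²·(1−95/1293)·75.6/95 = 0.029176072
  Very large: (5207/6500)²·(1−860/5207)·76.2/860 = 0.047468666
  → Var(ȳ_str) = 0.076644738.
Var(ȳ_srs) = (1 − 955/6500)·116.4/955 = 0.10397712.
deff = 0.076644738 / 0.10397712 = 0.7371.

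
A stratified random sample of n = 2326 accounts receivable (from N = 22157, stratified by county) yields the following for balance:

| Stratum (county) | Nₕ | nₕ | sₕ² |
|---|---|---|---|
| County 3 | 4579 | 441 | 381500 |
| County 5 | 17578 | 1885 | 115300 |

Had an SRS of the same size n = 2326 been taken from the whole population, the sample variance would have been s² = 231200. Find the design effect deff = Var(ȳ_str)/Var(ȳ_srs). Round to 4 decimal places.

Var(ȳ_str) = Σ Wₕ²(1−fₕ)sₕ²/nₕ with Wₕ = Nₕ/22157:
  County 3: (4579/22157)²·(1−441/4579)·381500/441 = 33.388366
  County 5: (17578/22157)²·(1−1885/17578)·115300/1885 = 34.369362
  → Var(ȳ_str) = 67.757728.
Var(ȳ_srs) = (1 − 2326/22157)·231200/2326 = 88.963483.
deff = 67.757728 / 88.963483 = 0.7616.

0.7616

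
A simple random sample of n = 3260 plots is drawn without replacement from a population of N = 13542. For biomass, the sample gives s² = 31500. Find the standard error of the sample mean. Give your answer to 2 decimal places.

Under SRS without replacement, Var(ȳ) = (1 − f)·s²/n with f = n/N = 3260/13542 = 0.24073254.
Var(ȳ) = (1 − 0.24073254)·31500/3260 = 0.75926746·9.6625767 = 7.3364801.
SE(ȳ) = √(7.3364801) = 2.71.

2.71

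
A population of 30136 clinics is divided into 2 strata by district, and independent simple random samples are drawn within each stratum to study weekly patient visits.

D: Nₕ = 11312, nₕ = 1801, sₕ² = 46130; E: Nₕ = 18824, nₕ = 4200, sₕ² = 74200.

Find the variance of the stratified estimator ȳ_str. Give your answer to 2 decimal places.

Var(ȳ_str) = Σₕ Wₕ²(1 − fₕ)sₕ²/nₕ with Wₕ = Nₕ/N, N = 30136.
D: Wₕ = 0.37536501; term = 0.37536501²·(1 − 0.15921146)·46130/1801 = 3.034339.
E: Wₕ = 0.62463499; term = 0.62463499²·(1 − 0.22311942)·74200/4200 = 5.3550249.
Sum = 8.3893639.

8.39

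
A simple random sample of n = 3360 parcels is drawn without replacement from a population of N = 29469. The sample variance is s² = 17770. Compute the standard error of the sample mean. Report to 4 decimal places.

2.1646

Under SRS without replacement, Var(ȳ) = (1 − f)·s²/n with f = n/N = 3360/29469 = 0.11401812.
Var(ȳ) = (1 − 0.11401812)·17770/3360 = 0.88598188·5.2886905 = 4.6856839.
SE(ȳ) = √(4.6856839) = 2.1646.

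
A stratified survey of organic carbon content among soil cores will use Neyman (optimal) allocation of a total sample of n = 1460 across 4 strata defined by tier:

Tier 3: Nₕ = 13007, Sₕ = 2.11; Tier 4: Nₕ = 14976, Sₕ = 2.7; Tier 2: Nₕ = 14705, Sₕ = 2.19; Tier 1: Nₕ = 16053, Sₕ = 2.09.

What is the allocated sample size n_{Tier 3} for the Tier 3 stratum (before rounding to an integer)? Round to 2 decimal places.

Neyman allocation: nₕ = n·NₕSₕ / Σⱼ NⱼSⱼ.
Σ NⱼSⱼ = 13007·2.11 + 14976·2.7 + 14705·2.19 + 16053·2.09 = 133634.69.
n_{Tier 3} = 1460·13007·2.11 / 133634.69 = 299.84.

299.84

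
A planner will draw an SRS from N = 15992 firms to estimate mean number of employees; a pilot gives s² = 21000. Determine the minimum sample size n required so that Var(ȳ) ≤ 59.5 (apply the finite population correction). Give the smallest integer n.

346

Without fpc, n₀ = s²/D = 21000/59.5 = 352.9412.
With fpc, (1 − n/N)·s²/n ≤ D requires n ≥ n₀/(1 + n₀/N) = 352.9412/(1 + 352.9412/15992) = 345.3200.
Rounding up, n = 346.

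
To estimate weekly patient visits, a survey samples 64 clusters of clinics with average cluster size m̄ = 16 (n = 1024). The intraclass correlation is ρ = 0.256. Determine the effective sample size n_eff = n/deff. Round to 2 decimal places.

211.57

deff = 1 + (16 − 1)·0.256 = 1 + 3.84 = 4.84.
n_eff = 1024 / 4.84 = 211.57.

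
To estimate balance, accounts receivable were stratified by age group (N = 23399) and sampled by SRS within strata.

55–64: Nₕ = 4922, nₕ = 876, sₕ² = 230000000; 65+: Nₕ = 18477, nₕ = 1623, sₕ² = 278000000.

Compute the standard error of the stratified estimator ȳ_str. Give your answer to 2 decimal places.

327.07

Var(ȳ_str) = Σₕ Wₕ²(1 − fₕ)sₕ²/nₕ with Wₕ = Nₕ/N, N = 23399.
55–64: Wₕ = 0.21035087; term = 0.21035087²·(1 − 0.17797643)·230000000/876 = 9549.8516.
65+: Wₕ = 0.78964913; term = 0.78964913²·(1 − 0.08783893)·278000000/1623 = 97424.039.
Sum = 106973.89.
SE = √(106973.89) = 327.07.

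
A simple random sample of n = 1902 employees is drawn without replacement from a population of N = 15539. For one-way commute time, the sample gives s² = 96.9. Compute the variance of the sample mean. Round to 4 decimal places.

0.0447

Under SRS without replacement, Var(ȳ) = (1 − f)·s²/n with f = n/N = 1902/15539 = 0.12240170.
Var(ȳ) = (1 − 0.12240170)·96.9/1902 = 0.87759830·0.050946372 = 0.04471045.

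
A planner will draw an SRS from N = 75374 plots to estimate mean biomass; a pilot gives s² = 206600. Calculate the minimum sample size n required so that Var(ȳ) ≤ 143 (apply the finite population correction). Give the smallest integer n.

Without fpc, n₀ = s²/D = 206600/143 = 1444.7552.
With fpc, (1 − n/N)·s²/n ≤ D requires n ≥ n₀/(1 + n₀/N) = 1444.7552/(1 + 1444.7552/75374) = 1417.5832.
Rounding up, n = 1418.

1418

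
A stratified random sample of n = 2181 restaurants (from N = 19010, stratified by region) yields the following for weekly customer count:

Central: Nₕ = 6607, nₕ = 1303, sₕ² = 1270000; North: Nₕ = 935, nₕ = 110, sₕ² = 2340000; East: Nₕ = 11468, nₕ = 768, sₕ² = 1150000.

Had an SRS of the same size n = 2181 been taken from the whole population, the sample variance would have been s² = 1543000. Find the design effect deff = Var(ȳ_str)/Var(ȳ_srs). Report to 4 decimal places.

Var(ȳ_str) = Σ Wₕ²(1−fₕ)sₕ²/nₕ with Wₕ = Nₕ/19010:
  Central: (6607/19010)²·(1−1303/6607)·1270000/1303 = 94.515469
  North: (935/19010)²·(1−110/935)·2340000/110 = 45.407177
  East: (11468/19010)²·(1−768/11468)·1150000/768 = 508.44485
  → Var(ȳ_str) = 648.3675.
Var(ȳ_srs) = (1 − 2181/19010)·1543000/2181 = 626.30583.
deff = 648.3675 / 626.30583 = 1.0352.

1.0352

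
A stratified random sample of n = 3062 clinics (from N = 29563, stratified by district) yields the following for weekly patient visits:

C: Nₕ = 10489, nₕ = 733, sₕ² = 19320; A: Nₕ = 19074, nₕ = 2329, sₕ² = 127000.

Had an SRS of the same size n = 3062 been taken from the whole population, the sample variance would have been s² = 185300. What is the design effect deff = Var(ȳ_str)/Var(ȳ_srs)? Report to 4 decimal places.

Var(ȳ_str) = Σ Wₕ²(1−fₕ)sₕ²/nₕ with Wₕ = Nₕ/29563:
  C: (10489/29563)²·(1−733/10489)·19320/733 = 3.0861144
  A: (19074/29563)²·(1−2329/19074)·127000/2329 = 19.92802
  → Var(ȳ_str) = 23.014134.
Var(ȳ_srs) = (1 − 3062/29563)·185300/3062 = 54.248033.
deff = 23.014134 / 54.248033 = 0.4242.

0.4242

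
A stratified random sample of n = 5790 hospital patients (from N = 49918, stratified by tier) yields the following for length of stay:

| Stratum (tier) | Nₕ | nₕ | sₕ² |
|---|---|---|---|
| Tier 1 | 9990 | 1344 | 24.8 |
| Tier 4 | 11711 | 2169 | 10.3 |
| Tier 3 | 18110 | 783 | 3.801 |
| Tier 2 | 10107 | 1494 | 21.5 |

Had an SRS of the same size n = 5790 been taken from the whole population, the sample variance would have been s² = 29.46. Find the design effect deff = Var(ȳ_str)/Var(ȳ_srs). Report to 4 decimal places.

Var(ȳ_str) = Σ Wₕ²(1−fₕ)sₕ²/nₕ with Wₕ = Nₕ/49918:
  Tier 1: (9990/49918)²·(1−1344/9990)·24.8/1344 = 6.396152 × 10^-4
  Tier 4: (11711/49918)²·(1−2169/11711)·10.3/2169 = 2.1295935 × 10^-4
  Tier 3: (18110/49918)²·(1−783/18110)·3.801/783 = 6.1131293 × 10^-4
  Tier 2: (10107/49918)²·(1−1494/10107)·21.5/1494 = 5.0274785 × 10^-4
  → Var(ȳ_str) = 0.0019666353.
Var(ȳ_srs) = (1 − 5790/49918)·29.46/5790 = 0.004497915.
deff = 0.0019666353 / 0.004497915 = 0.4372.

0.4372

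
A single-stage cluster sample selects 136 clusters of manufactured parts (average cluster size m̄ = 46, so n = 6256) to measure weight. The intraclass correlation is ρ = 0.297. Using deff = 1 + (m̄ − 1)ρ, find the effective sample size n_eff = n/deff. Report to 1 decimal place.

435.5

deff = 1 + (46 − 1)·0.297 = 1 + 13.365 = 14.365.
n_eff = 6256 / 14.365 = 435.5.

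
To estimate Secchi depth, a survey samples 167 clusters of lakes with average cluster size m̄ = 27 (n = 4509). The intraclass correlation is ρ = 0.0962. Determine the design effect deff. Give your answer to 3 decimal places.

deff = 1 + (27 − 1)·0.0962 = 1 + 2.5012 = 3.5012.

3.501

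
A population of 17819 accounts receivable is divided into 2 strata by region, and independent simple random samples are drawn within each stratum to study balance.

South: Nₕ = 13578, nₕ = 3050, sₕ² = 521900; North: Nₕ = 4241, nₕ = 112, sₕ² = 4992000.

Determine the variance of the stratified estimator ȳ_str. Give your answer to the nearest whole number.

2535

Var(ȳ_str) = Σₕ Wₕ²(1 − fₕ)sₕ²/nₕ with Wₕ = Nₕ/N, N = 17819.
South: Wₕ = 0.76199562; term = 0.76199562²·(1 − 0.22462807)·521900/3050 = 77.037554.
North: Wₕ = 0.23800438; term = 0.23800438²·(1 − 0.02640887)·4992000/112 = 2458.1198.
Sum = 2535.1574.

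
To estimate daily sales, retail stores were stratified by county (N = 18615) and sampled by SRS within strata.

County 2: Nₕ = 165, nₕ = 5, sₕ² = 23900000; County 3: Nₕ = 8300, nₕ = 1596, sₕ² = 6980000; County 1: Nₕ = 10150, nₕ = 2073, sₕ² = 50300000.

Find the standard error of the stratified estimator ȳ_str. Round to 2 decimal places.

Var(ȳ_str) = Σₕ Wₕ²(1 − fₕ)sₕ²/nₕ with Wₕ = Nₕ/N, N = 18615.
County 2: Wₕ = 0.00886382; term = 0.00886382²·(1 − 0.03030303)·23900000/5 = 364.17132.
County 3: Wₕ = 0.44587698; term = 0.44587698²·(1 − 0.19228916)·6980000/1596 = 702.27717.
County 1: Wₕ = 0.54525920; term = 0.54525920²·(1 − 0.20423645)·50300000/2073 = 5740.619.
Sum = 6807.0675.
SE = √(6807.0675) = 82.50.

82.50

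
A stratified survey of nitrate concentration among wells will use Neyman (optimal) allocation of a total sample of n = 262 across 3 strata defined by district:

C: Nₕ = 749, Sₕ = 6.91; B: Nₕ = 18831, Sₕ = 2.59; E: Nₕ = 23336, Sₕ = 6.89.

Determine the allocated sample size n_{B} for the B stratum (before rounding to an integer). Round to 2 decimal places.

59.51

Neyman allocation: nₕ = n·NₕSₕ / Σⱼ NⱼSⱼ.
Σ NⱼSⱼ = 749·6.91 + 18831·2.59 + 23336·6.89 = 214732.92.
n_{B} = 262·18831·2.59 / 214732.92 = 59.51.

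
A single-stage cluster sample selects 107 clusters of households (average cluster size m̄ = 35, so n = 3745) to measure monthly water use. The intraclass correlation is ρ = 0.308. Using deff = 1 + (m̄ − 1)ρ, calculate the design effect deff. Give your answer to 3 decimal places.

11.472

deff = 1 + (35 − 1)·0.308 = 1 + 10.472 = 11.472.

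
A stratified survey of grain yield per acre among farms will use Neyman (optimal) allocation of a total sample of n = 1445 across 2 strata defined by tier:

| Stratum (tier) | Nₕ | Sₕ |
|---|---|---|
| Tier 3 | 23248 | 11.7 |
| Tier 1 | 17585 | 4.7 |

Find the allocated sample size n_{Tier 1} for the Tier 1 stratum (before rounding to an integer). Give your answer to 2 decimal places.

Neyman allocation: nₕ = n·NₕSₕ / Σⱼ NⱼSⱼ.
Σ NⱼSⱼ = 23248·11.7 + 17585·4.7 = 354651.1.
n_{Tier 1} = 1445·17585·4.7 / 354651.1 = 336.75.

336.75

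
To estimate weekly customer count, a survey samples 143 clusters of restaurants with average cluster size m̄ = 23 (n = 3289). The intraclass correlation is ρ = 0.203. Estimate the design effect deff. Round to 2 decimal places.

5.47

deff = 1 + (23 − 1)·0.203 = 1 + 4.466 = 5.466.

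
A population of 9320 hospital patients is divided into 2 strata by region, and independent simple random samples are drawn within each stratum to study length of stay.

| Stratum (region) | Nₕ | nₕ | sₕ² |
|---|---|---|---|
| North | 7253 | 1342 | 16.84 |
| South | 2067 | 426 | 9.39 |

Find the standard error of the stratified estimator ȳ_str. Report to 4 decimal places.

Var(ȳ_str) = Σₕ Wₕ²(1 − fₕ)sₕ²/nₕ with Wₕ = Nₕ/N, N = 9320.
North: Wₕ = 0.77821888; term = 0.77821888²·(1 − 0.18502689)·16.84/1342 = 0.0061935034.
South: Wₕ = 0.22178112; term = 0.22178112²·(1 − 0.20609579)·9.39/426 = 8.6074246 × 10^-4.
Sum = 0.0070542459.
SE = √(0.0070542459) = 0.0840.

0.0840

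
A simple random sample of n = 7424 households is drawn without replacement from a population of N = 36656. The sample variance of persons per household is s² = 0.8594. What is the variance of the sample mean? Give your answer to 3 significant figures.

9.23 × 10^-5

Under SRS without replacement, Var(ȳ) = (1 − f)·s²/n with f = n/N = 7424/36656 = 0.20253165.
Var(ȳ) = (1 − 0.20253165)·0.8594/7424 = 0.79746835·1.157597 × 10^-4 = 9.2314696 × 10^-5.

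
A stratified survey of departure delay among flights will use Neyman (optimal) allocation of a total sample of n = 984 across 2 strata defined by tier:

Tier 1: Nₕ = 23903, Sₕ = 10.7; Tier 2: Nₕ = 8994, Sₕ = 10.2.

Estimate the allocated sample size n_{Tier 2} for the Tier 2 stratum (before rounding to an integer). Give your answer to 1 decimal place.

Neyman allocation: nₕ = n·NₕSₕ / Σⱼ NⱼSⱼ.
Σ NⱼSⱼ = 23903·10.7 + 8994·10.2 = 347500.9.
n_{Tier 2} = 984·8994·10.2 / 347500.9 = 259.8.

259.8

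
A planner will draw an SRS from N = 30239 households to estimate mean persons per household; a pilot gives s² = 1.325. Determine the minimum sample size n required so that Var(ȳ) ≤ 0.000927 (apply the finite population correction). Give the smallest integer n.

1365

Without fpc, n₀ = s²/D = 1.325/0.000927 = 1429.3420.
With fpc, (1 − n/N)·s²/n ≤ D requires n ≥ n₀/(1 + n₀/N) = 1429.3420/(1 + 1429.3420/30239) = 1364.8290.
Rounding up, n = 1365.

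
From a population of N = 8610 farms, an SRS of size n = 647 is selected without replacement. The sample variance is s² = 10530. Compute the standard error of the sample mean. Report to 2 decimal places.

3.88

Under SRS without replacement, Var(ȳ) = (1 − f)·s²/n with f = n/N = 647/8610 = 0.07514518.
Var(ȳ) = (1 − 0.07514518)·10530/647 = 0.92485482·16.275116 = 15.052119.
SE(ȳ) = √(15.052119) = 3.88.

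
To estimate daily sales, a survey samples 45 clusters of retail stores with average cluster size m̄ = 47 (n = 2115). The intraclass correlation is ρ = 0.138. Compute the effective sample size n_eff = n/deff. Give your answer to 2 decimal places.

deff = 1 + (47 − 1)·0.138 = 1 + 6.348 = 7.348.
n_eff = 2115 / 7.348 = 287.83.

287.83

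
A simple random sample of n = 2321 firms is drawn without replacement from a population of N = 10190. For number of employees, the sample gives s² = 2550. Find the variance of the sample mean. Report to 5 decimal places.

0.84842

Under SRS without replacement, Var(ȳ) = (1 − f)·s²/n with f = n/N = 2321/10190 = 0.22777233.
Var(ȳ) = (1 − 0.22777233)·2550/2321 = 0.77222767·1.0986644 = 0.84841903.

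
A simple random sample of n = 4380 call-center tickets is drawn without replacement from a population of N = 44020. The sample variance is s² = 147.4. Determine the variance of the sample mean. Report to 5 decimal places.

Under SRS without replacement, Var(ȳ) = (1 − f)·s²/n with f = n/N = 4380/44020 = 0.09950023.
Var(ȳ) = (1 − 0.09950023)·147.4/4380 = 0.90049977·0.033652968 = 0.03030449.

0.03030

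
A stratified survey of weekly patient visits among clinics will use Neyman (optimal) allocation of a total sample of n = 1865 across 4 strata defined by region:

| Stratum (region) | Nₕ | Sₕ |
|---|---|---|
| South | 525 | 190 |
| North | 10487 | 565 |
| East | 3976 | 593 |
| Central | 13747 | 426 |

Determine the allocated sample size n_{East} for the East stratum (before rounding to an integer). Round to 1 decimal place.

Neyman allocation: nₕ = n·NₕSₕ / Σⱼ NⱼSⱼ.
Σ NⱼSⱼ = 525·190 + 10487·565 + 3976·593 + 13747·426 = 1.4238895 × 10^7.
n_{East} = 1865·3976·593 / (1.4238895 × 10^7) = 308.8.

308.8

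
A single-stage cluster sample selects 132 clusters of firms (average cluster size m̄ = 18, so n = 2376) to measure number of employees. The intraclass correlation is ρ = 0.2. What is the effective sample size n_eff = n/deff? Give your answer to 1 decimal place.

deff = 1 + (18 − 1)·0.2 = 1 + 3.4 = 4.4.
n_eff = 2376 / 4.4 = 540.0.

540.0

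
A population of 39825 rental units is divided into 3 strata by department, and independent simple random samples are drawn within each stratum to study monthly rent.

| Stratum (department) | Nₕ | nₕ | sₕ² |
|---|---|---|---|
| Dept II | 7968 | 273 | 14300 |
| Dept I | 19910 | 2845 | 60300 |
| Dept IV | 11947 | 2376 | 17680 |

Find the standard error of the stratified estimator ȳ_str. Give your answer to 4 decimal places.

Var(ȳ_str) = Σₕ Wₕ²(1 − fₕ)sₕ²/nₕ with Wₕ = Nₕ/N, N = 39825.
Dept II: Wₕ = 0.20007533; term = 0.20007533²·(1 − 0.03426205)·14300/273 = 2.0249755.
Dept I: Wₕ = 0.49993723; term = 0.49993723²·(1 − 0.14289302)·60300/2845 = 4.5404722.
Dept IV: Wₕ = 0.29998745; term = 0.29998745²·(1 − 0.19887838)·17680/2376 = 0.53646382.
Sum = 7.1019115.
SE = √(7.1019115) = 2.6649.

2.6649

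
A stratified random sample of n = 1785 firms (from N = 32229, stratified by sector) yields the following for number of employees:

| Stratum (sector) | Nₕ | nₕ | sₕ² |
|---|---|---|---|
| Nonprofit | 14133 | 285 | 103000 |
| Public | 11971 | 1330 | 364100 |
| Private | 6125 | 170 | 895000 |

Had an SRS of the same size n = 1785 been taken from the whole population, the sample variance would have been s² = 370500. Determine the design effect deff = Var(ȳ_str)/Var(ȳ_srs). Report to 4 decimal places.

1.4614

Var(ȳ_str) = Σ Wₕ²(1−fₕ)sₕ²/nₕ with Wₕ = Nₕ/32229:
  Nonprofit: (14133/32229)²·(1−285/14133)·103000/285 = 68.095767
  Public: (11971/32229)²·(1−1330/11971)·364100/1330 = 33.572853
  Private: (6125/32229)²·(1−170/6125)·895000/170 = 184.8708
  → Var(ȳ_str) = 286.53942.
Var(ȳ_srs) = (1 − 1785/32229)·370500/1785 = 196.06717.
deff = 286.53942 / 196.06717 = 1.4614.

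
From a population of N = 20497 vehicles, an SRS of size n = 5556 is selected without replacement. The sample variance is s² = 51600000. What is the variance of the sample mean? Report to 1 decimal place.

6769.8

Under SRS without replacement, Var(ȳ) = (1 − f)·s²/n with f = n/N = 5556/20497 = 0.27106406.
Var(ȳ) = (1 − 0.27106406)·51600000/5556 = 0.72893594·9287.257 = 6769.8154.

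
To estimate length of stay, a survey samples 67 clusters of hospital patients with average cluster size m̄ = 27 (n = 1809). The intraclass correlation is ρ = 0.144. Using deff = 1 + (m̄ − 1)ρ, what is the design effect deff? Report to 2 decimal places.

4.74

deff = 1 + (27 − 1)·0.144 = 1 + 3.744 = 4.744.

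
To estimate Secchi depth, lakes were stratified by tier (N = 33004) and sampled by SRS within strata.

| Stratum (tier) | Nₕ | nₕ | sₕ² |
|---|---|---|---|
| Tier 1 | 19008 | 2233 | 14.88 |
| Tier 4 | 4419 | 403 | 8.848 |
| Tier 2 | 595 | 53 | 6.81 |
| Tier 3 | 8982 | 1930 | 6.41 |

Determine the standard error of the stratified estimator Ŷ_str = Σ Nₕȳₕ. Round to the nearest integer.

1663

Var(Ŷ_str) = Σₕ Nₕ²(1 − fₕ)sₕ²/nₕ.
Tier 1: 19008²·(1 − 2233/19008)·14.88/2233 = 2.124776 × 10^6.
Tier 4: 4419²·(1 − 403/4419)·8.848/403 = 389634.83.
Tier 2: 595²·(1 − 53/595)·6.81/53 = 41436.923.
Tier 3: 8982²·(1 − 1930/8982)·6.41/1930 = 210371.1.
Sum = 2.7662189 × 10^6.
SE = √(2.7662189 × 10^6) = 1663.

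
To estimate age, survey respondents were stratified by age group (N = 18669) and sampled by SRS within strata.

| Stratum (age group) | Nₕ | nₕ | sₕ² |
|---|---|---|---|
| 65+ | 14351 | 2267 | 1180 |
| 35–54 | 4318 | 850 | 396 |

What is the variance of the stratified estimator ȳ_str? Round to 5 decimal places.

Var(ȳ_str) = Σₕ Wₕ²(1 − fₕ)sₕ²/nₕ with Wₕ = Nₕ/N, N = 18669.
65+: Wₕ = 0.76870748; term = 0.76870748²·(1 − 0.15796809)·1180/2267 = 0.25898896.
35–54: Wₕ = 0.23129252; term = 0.23129252²·(1 − 0.19685039)·396/850 = 0.020016856.
Sum = 0.27900582.

0.27901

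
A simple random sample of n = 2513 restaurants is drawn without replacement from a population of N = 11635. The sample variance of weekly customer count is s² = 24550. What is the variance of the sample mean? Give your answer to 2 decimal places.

Under SRS without replacement, Var(ȳ) = (1 − f)·s²/n with f = n/N = 2513/11635 = 0.21598625.
Var(ȳ) = (1 − 0.21598625)·24550/2513 = 0.78401375·9.7692002 = 7.6591873.

7.66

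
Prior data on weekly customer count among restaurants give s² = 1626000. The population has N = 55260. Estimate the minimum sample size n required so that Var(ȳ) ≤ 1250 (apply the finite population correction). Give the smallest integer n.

1271

Without fpc, n₀ = s²/D = 1626000/1250 = 1300.8000.
With fpc, (1 − n/N)·s²/n ≤ D requires n ≥ n₀/(1 + n₀/N) = 1300.8000/(1 + 1300.8000/55260) = 1270.8839.
Rounding up, n = 1271.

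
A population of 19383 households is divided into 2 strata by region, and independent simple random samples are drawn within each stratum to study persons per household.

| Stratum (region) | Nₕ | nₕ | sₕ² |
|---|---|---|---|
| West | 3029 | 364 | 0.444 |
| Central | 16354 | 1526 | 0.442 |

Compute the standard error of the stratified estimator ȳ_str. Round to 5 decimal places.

0.01460

Var(ȳ_str) = Σₕ Wₕ²(1 − fₕ)sₕ²/nₕ with Wₕ = Nₕ/N, N = 19383.
West: Wₕ = 0.15627096; term = 0.15627096²·(1 − 0.12017167)·0.444/364 = 2.6208133 × 10^-5.
Central: Wₕ = 0.84372904; term = 0.84372904²·(1 − 0.09331051)·0.442/1526 = 1.8695295 × 10^-4.
Sum = 2.1316108 × 10^-4.
SE = √(2.1316108 × 10^-4) = 0.01460.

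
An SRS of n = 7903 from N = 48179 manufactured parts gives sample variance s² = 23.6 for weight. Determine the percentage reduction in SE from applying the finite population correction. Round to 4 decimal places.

8.5688

f = n/N = 7903/48179 = 0.16403412.
SE_no-fpc = √(s²/n) = 0.054646205; SE_fpc = √((1−f)s²/n) = 0.049963665.
Ratio = √(1−f) = 0.91431170. Reduction = 100·(1 − 0.91431170) = 8.5688%.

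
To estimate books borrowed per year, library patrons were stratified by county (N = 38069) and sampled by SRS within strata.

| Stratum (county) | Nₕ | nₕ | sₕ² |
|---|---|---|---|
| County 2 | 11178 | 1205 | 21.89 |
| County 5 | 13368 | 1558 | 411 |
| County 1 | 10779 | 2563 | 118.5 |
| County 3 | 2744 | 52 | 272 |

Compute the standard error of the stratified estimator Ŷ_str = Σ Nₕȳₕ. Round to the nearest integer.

9295

Var(Ŷ_str) = Σₕ Nₕ²(1 − fₕ)sₕ²/nₕ.
County 2: 11178²·(1 − 1205/11178)·21.89/1205 = 2.0251101 × 10^6.
County 5: 13368²·(1 − 1558/13368)·411/1558 = 4.1647669 × 10^7.
County 1: 10779²·(1 − 2563/10779)·118.5/2563 = 4.0945733 × 10^6.
County 3: 2744²·(1 − 52/2744)·272/52 = 3.8638897 × 10^7.
Sum = 8.6406249 × 10^7.
SE = √(8.6406249 × 10^7) = 9295.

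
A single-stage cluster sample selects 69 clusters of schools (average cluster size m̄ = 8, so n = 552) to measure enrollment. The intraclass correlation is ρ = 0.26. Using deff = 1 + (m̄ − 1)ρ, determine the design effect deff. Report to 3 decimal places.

2.820

deff = 1 + (8 − 1)·0.26 = 1 + 1.82 = 2.82.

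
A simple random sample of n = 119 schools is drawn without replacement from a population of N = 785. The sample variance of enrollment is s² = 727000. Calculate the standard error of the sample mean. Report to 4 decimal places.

Under SRS without replacement, Var(ȳ) = (1 − f)·s²/n with f = n/N = 119/785 = 0.15159236.
Var(ȳ) = (1 − 0.15159236)·727000/119 = 0.84840764·6109.2437 = 5183.129.
SE(ȳ) = √(5183.129) = 71.9940.

71.9940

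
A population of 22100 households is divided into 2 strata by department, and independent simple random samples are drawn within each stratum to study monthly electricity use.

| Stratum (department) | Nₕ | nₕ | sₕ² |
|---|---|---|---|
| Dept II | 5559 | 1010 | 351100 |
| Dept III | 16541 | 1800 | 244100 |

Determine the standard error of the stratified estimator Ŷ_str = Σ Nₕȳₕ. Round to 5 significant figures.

Var(Ŷ_str) = Σₕ Nₕ²(1 − fₕ)sₕ²/nₕ.
Dept II: 5559²·(1 − 1010/5559)·351100/1010 = 8.7906718 × 10^9.
Dept III: 16541²·(1 − 1800/16541)·244100/1800 = 3.3066177 × 10^10.
Sum = 4.1856849 × 10^10.
SE = √(4.1856849 × 10^10) = 204590.

204590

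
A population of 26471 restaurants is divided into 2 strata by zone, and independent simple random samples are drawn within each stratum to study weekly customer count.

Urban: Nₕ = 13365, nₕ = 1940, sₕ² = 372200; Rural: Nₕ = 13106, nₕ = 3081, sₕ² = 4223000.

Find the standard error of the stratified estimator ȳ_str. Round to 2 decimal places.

17.29

Var(ȳ_str) = Σₕ Wₕ²(1 − fₕ)sₕ²/nₕ with Wₕ = Nₕ/N, N = 26471.
Urban: Wₕ = 0.50489215; term = 0.50489215²·(1 − 0.14515526)·372200/1940 = 41.807973.
Rural: Wₕ = 0.49510785; term = 0.49510785²·(1 − 0.23508317)·4223000/3081 = 257.00598.
Sum = 298.81395.
SE = √(298.81395) = 17.29.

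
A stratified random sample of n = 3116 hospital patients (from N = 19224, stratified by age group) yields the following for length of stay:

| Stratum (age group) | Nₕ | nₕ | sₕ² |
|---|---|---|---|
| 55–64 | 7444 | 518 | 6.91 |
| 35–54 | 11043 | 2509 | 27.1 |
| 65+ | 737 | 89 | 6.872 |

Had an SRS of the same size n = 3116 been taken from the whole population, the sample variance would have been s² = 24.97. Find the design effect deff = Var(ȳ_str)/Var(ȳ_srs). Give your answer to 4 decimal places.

0.7022

Var(ȳ_str) = Σ Wₕ²(1−fₕ)sₕ²/nₕ with Wₕ = Nₕ/19224:
  55–64: (7444/19224)²·(1−518/7444)·6.91/518 = 0.0018610139
  35–54: (11043/19224)²·(1−2509/11043)·27.1/2509 = 0.0027543608
  65+: (737/19224)²·(1−89/737)·6.872/89 = 9.9781062 × 10^-5
  → Var(ȳ_str) = 0.0047151558.
Var(ȳ_srs) = (1 − 3116/19224)·24.97/3116 = 0.0067145816.
deff = 0.0047151558 / 0.0067145816 = 0.7022.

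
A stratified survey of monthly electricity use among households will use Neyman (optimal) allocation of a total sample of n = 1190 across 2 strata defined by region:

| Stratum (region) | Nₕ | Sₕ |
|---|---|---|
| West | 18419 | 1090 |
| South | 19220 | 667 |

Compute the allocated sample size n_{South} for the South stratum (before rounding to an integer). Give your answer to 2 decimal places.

Neyman allocation: nₕ = n·NₕSₕ / Σⱼ NⱼSⱼ.
Σ NⱼSⱼ = 18419·1090 + 19220·667 = 3.289645 × 10^7.
n_{South} = 1190·19220·667 / (3.289645 × 10^7) = 463.74.

463.74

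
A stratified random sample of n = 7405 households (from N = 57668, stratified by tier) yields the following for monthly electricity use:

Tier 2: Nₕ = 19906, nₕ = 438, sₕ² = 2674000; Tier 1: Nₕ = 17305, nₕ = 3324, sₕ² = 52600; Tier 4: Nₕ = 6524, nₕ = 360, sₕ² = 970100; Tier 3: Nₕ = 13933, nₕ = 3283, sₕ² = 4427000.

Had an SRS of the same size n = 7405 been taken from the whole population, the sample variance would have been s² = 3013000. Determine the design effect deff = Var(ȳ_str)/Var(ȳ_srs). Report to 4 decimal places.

2.2708

Var(ȳ_str) = Σ Wₕ²(1−fₕ)sₕ²/nₕ with Wₕ = Nₕ/57668:
  Tier 2: (19906/57668)²·(1−438/19906)·2674000/438 = 711.41473
  Tier 1: (17305/57668)²·(1−3324/17305)·52600/3324 = 1.1512371
  Tier 4: (6524/57668)²·(1−360/6524)·970100/360 = 32.585231
  Tier 3: (13933/57668)²·(1−3283/13933)·4427000/3283 = 60.167658
  → Var(ȳ_str) = 805.31886.
Var(ȳ_srs) = (1 − 7405/57668)·3013000/7405 = 354.63989.
deff = 805.31886 / 354.63989 = 2.2708.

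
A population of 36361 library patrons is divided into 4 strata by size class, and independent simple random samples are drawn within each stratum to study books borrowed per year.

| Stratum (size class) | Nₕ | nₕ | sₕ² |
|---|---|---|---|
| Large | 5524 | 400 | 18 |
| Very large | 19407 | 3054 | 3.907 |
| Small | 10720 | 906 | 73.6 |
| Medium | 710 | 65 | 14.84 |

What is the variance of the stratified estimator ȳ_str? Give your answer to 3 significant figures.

0.00781

Var(ȳ_str) = Σₕ Wₕ²(1 − fₕ)sₕ²/nₕ with Wₕ = Nₕ/N, N = 36361.
Large: Wₕ = 0.15192101; term = 0.15192101²·(1 − 0.07241130)·18/400 = 9.633934 × 10^-4.
Very large: Wₕ = 0.53373120; term = 0.53373120²·(1 − 0.15736590)·3.907/3054 = 3.0708499 × 10^-4.
Small: Wₕ = 0.29482137; term = 0.29482137²·(1 − 0.08451493)·73.6/906 = 0.00646426.
Medium: Wₕ = 0.01952642; term = 0.01952642²·(1 − 0.09154930)·14.84/65 = 7.9080056 × 10^-5.
Sum = 0.0078138184.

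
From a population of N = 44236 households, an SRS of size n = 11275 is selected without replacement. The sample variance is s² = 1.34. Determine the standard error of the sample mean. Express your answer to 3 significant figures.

Under SRS without replacement, Var(ȳ) = (1 − f)·s²/n with f = n/N = 11275/44236 = 0.25488290.
Var(ȳ) = (1 − 0.25488290)·1.34/11275 = 0.74511710·1.1884701 × 10^-4 = 8.8554937 × 10^-5.
SE(ȳ) = √(8.8554937 × 10^-5) = 0.00941.

0.00941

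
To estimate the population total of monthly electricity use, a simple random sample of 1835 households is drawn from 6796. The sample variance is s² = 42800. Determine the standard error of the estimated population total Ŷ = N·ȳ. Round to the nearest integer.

Var(Ŷ) = N²·Var(ȳ) = N²·(1 − n/N)·s²/n.
f = 1835/6796 = 0.27001177; Var(ȳ) = 0.72998823·42800/1835 = 17.026428.
Var(Ŷ) = 6796² · 17.026428 = 7.8637607 × 10^8.
SE(Ŷ) = √(7.8637607 × 10^8) = 28042.

28042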